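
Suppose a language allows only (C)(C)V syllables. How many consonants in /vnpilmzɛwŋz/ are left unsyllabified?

5

The consonants /v/, /l/, /w/, /ŋ/, /z/ cannot be parsed into a legal (C)(C)V syllable (no codas are permitted; onsets may contain at most 2 consonants).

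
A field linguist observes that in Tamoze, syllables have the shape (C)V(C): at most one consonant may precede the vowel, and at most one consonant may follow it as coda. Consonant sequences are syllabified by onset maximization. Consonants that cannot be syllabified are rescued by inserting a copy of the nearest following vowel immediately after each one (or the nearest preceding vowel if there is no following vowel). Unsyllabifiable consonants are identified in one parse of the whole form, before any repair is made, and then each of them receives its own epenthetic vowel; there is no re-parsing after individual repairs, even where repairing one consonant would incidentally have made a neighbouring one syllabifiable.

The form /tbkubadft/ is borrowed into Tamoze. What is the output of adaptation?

Syllabifying with onset maximization leaves /t/, /b/, /f/, /t/ stranded (at most one coda consonant is licensed; onsets are limited to one consonant).
Each unlicensed consonant becomes the onset of a new syllable: /t/ → /tu/, /b/ → /bu/, /f/ → /fa/, /t/ → /ta/.

tubukubadfata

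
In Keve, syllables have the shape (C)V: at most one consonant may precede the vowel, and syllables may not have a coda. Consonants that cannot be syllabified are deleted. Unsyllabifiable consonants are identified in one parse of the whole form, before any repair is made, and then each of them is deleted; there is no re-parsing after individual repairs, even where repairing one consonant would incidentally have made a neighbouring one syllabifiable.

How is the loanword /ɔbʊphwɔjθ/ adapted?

ɔbʊwɔ

The consonants /p/, /h/, /j/, /θ/ cannot be parsed into a legal (C)V syllable (no codas are permitted; onsets are limited to one consonant).
Deleting the stranded consonants removes /p/, /h/, /j/, /θ/.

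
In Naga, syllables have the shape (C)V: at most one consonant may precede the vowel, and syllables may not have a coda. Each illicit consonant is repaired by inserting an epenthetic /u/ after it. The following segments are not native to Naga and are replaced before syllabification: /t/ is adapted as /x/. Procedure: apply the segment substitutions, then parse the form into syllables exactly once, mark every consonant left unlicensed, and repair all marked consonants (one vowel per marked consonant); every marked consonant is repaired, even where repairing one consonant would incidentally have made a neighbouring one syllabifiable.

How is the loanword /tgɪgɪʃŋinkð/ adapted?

Substitution: /t/ → /x/, giving /xgɪgɪʃŋinkð/.
The consonants /x/, /ʃ/, /n/, /k/, /ð/ cannot be parsed into a legal (C)V syllable (no codas are permitted; onsets are limited to one consonant).
Inserting the epenthetic vowel yields /x/ → /xu/, /ʃ/ → /ʃu/, /n/ → /nu/, /k/ → /ku/, /ð/ → /ðu/.

xugɪgɪʃuŋinukuðu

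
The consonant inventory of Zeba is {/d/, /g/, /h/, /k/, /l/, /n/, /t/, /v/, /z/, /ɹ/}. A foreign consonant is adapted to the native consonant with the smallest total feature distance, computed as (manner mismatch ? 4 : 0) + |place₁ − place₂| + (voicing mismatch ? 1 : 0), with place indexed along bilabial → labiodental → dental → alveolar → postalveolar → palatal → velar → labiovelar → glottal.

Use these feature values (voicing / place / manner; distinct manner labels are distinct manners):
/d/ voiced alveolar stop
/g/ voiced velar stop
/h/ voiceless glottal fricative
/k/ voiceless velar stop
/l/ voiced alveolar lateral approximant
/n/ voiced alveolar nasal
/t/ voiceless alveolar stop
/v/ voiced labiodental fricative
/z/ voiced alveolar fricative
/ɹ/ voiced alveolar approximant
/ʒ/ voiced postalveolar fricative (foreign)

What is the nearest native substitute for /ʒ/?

/z/ is closest: same manner (fricative), place distance 1 (postalveolar→alveolar), same voicing; total 1. Next closest is /v/ at distance 3.

z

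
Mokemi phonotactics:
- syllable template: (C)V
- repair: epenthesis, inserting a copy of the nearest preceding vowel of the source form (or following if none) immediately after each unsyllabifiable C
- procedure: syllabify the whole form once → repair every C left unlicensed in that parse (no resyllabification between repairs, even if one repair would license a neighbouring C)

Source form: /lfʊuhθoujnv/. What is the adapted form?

Syllabifying with onset maximization leaves /l/, /h/, /j/, /n/, /v/ stranded (no codas are permitted; onsets are limited to one consonant).
Each unlicensed consonant becomes the onset of a new syllable: /l/ → /lʊ/, /h/ → /hu/, /j/ → /ju/, /n/ → /nu/, /v/ → /vu/.

lʊfʊuhuθoujunuvu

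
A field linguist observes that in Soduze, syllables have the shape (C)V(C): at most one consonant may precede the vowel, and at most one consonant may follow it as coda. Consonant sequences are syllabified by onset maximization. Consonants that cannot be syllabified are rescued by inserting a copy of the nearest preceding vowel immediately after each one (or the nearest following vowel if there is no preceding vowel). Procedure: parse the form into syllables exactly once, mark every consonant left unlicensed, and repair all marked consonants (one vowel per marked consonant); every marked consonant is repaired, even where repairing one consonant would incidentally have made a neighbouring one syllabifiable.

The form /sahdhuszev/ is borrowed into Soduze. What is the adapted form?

sahdahuszev

Syllabifying with onset maximization leaves /d/ stranded (at most one coda consonant is licensed; onsets are limited to one consonant).
Each unlicensed consonant becomes the onset of a new syllable: /d/ → /da/.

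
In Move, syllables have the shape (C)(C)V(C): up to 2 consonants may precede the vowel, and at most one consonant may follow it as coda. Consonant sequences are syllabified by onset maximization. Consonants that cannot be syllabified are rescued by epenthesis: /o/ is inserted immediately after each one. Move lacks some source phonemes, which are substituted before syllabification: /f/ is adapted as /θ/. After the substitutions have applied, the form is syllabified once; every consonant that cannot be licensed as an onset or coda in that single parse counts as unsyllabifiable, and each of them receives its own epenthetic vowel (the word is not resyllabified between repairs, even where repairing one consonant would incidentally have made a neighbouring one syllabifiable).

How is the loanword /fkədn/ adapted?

θkədno

Substitution: /f/ → /θ/, giving /θkədn/.
Syllabifying with onset maximization leaves /n/ stranded (at most one coda consonant is licensed; onsets may contain at most 2 consonants).
Epenthesis after each stranded consonant: /n/ → /no/.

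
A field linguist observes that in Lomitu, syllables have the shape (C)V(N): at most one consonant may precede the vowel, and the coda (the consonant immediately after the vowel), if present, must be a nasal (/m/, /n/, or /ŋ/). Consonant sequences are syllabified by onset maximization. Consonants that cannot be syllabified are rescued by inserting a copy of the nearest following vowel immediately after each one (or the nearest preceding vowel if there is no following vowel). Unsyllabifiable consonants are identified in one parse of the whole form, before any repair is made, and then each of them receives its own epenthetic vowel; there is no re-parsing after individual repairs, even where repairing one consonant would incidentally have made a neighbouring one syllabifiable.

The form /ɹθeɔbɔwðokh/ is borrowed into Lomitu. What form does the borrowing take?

Under (C)V(N), the unsyllabifiable consonants are /ɹ/, /w/, /k/, /h/ (only a nasal (/m/, /n/, or /ŋ/) is licensed in coda position; onsets are limited to one consonant).
Each unlicensed consonant becomes the onset of a new syllable: /ɹ/ → /ɹe/, /w/ → /wo/, /k/ → /ko/, /h/ → /ho/.

ɹeθeɔbɔwoðokoho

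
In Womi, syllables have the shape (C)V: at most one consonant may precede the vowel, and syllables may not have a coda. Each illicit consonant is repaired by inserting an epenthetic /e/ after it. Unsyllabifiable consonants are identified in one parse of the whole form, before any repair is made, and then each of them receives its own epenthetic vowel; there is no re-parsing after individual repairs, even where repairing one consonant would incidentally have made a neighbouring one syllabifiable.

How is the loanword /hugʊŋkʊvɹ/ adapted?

hugʊŋekʊveɹe

The consonants /ŋ/, /v/, /ɹ/ cannot be parsed into a legal (C)V syllable (no codas are permitted; onsets are limited to one consonant).
Inserting the epenthetic vowel yields /ŋ/ → /ŋe/, /v/ → /ve/, /ɹ/ → /ɹe/.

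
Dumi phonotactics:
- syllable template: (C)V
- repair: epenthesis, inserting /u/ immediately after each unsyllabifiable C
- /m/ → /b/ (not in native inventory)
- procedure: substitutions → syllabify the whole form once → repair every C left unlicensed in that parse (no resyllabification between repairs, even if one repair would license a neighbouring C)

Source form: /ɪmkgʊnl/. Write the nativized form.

Substitution: /m/ → /b/, giving /ɪbkgʊnl/.
Syllabifying with onset maximization leaves /b/, /k/, /n/, /l/ stranded (no codas are permitted; onsets are limited to one consonant).
Each unlicensed consonant becomes the onset of a new syllable: /b/ → /bu/, /k/ → /ku/, /n/ → /nu/, /l/ → /lu/.

ɪbukugʊnulu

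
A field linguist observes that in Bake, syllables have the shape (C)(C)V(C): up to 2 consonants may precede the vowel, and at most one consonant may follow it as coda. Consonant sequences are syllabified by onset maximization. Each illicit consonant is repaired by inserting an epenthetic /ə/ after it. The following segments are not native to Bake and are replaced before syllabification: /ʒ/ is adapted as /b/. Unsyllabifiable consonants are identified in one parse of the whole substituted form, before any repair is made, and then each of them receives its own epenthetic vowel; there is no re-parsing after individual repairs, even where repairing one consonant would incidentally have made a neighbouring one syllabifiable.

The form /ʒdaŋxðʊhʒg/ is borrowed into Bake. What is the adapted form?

bdaŋxðʊhbəgə

Substitution: /ʒ/ → /b/, giving /bdaŋxðʊhbg/.
Under (C)(C)V(C), the unsyllabifiable consonants are /b/, /g/ (at most one coda consonant is licensed; onsets may contain at most 2 consonants).
Inserting the epenthetic vowel yields /b/ → /bə/, /g/ → /gə/.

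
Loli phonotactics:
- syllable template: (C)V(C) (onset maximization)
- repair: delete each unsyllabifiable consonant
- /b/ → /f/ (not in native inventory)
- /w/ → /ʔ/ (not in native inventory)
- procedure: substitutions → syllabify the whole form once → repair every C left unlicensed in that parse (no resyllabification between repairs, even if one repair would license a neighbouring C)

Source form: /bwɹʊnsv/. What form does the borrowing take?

ɹʊn

Substitution: /b/ → /f/, /w/ → /ʔ/, giving /fʔɹʊnsv/.
Under (C)V(C), the unsyllabifiable consonants are /f/, /ʔ/, /s/, /v/ (at most one coda consonant is licensed; onsets are limited to one consonant).
Deleting the stranded consonants removes /f/, /ʔ/, /s/, /v/.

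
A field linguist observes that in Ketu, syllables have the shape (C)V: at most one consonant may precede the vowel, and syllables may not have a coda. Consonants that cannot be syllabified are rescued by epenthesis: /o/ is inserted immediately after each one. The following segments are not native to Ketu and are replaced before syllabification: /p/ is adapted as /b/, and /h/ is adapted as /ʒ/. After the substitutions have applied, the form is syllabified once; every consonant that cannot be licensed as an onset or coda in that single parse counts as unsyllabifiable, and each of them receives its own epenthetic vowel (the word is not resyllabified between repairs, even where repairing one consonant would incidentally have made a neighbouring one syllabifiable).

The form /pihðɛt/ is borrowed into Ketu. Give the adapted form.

Substitution: /p/ → /b/, /h/ → /ʒ/, giving /biʒðɛt/.
Under (C)V, the unsyllabifiable consonants are /ʒ/, /t/ (no codas are permitted; onsets are limited to one consonant).
Inserting the epenthetic vowel yields /ʒ/ → /ʒo/, /t/ → /to/.

biʒoðɛto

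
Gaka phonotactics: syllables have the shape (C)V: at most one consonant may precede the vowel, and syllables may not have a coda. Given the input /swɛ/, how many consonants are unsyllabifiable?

Under (C)V, the unsyllabifiable consonants are /s/ (no codas are permitted; onsets are limited to one consonant).

1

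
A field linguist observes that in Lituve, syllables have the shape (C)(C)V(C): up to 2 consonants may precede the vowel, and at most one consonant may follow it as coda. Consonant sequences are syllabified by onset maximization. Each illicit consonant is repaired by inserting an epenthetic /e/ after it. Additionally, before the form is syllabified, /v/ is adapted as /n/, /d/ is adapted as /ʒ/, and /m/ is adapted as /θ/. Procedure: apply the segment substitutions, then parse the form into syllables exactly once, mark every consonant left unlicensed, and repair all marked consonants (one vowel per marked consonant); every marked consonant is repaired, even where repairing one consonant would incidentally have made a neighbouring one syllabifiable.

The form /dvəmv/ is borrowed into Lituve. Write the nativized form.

ʒnəθne

Substitution: /d/ → /ʒ/, /v/ → /n/, /m/ → /θ/, giving /ʒnəθn/.
Under (C)(C)V(C), the unsyllabifiable consonants are /n/ (at most one coda consonant is licensed; onsets may contain at most 2 consonants).
Inserting the epenthetic vowel yields /n/ → /ne/.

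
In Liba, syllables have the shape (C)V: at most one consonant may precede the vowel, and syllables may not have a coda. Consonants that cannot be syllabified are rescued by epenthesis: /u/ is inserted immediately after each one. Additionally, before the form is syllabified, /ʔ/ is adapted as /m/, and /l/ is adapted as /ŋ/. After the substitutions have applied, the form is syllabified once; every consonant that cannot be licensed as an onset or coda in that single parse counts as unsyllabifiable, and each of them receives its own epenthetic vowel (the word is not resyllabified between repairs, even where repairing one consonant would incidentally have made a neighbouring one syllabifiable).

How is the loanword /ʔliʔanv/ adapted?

Substitution: /ʔ/ → /m/, /l/ → /ŋ/, giving /mŋimanv/.
Under (C)V, the unsyllabifiable consonants are /m/, /n/, /v/ (no codas are permitted; onsets are limited to one consonant).
Each unlicensed consonant becomes the onset of a new syllable: /m/ → /mu/, /n/ → /nu/, /v/ → /vu/.

muŋimanuvu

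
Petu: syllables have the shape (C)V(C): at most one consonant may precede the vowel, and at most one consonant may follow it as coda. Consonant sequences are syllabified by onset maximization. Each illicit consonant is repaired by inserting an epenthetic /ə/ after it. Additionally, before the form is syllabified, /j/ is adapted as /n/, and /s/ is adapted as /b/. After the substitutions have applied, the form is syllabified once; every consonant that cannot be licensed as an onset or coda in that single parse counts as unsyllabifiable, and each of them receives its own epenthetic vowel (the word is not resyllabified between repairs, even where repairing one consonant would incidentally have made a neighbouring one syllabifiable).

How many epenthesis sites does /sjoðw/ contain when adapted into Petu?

After substitution the input is /bnoðw/.
The unsyllabifiable consonants are /b/, /w/; each receives one epenthetic vowel.

2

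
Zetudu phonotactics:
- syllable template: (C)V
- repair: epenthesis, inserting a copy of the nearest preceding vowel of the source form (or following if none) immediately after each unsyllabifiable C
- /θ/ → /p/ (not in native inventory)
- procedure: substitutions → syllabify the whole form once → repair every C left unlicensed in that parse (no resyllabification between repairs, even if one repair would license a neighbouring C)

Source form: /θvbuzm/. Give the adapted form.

Substitution: /θ/ → /p/, giving /pvbuzm/.
The consonants /p/, /v/, /z/, /m/ cannot be parsed into a legal (C)V syllable (no codas are permitted; onsets are limited to one consonant).
Each unlicensed consonant becomes the onset of a new syllable: /p/ → /pu/, /v/ → /vu/, /z/ → /zu/, /m/ → /mu/.

puvubuzumu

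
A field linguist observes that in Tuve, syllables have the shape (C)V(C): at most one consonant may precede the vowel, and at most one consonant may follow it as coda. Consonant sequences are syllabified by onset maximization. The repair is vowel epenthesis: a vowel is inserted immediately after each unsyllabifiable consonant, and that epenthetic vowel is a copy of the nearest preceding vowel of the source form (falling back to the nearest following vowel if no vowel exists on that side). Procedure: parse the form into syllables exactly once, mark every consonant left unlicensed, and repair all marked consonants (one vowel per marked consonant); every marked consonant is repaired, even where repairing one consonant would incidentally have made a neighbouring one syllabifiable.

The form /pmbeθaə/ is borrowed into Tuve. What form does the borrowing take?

pemebeθaə

The consonants /p/, /m/ cannot be parsed into a legal (C)V(C) syllable (at most one coda consonant is licensed; onsets are limited to one consonant).
Epenthesis after each stranded consonant: /p/ → /pe/, /m/ → /me/.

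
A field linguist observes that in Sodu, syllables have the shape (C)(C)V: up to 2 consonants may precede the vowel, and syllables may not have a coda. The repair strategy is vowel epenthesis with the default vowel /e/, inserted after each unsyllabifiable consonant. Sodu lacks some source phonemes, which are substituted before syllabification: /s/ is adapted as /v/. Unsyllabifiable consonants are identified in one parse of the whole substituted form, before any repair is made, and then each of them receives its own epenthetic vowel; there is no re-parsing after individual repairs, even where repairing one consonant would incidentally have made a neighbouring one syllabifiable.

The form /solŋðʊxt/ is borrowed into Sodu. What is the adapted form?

Substitution: /s/ → /v/, giving /volŋðʊxt/.
The consonants /l/, /x/, /t/ cannot be parsed into a legal (C)(C)V syllable (no codas are permitted; onsets may contain at most 2 consonants).
Epenthesis after each stranded consonant: /l/ → /le/, /x/ → /xe/, /t/ → /te/.

voleŋðʊxete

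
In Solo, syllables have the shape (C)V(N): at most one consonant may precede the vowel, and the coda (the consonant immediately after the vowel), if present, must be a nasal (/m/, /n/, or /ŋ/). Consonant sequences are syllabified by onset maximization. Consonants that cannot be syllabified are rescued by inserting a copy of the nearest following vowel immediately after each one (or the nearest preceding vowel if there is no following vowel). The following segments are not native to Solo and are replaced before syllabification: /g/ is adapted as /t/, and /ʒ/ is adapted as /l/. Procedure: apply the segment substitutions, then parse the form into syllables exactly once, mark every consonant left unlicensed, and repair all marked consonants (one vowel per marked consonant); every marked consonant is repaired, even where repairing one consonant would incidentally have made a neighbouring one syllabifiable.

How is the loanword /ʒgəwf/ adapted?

lətəwəfə

Substitution: /ʒ/ → /l/, /g/ → /t/, giving /ltəwf/.
Syllabifying with onset maximization leaves /l/, /w/, /f/ stranded (only a nasal (/m/, /n/, or /ŋ/) is licensed in coda position; onsets are limited to one consonant).
Epenthesis after each stranded consonant: /l/ → /lə/, /w/ → /wə/, /f/ → /fə/.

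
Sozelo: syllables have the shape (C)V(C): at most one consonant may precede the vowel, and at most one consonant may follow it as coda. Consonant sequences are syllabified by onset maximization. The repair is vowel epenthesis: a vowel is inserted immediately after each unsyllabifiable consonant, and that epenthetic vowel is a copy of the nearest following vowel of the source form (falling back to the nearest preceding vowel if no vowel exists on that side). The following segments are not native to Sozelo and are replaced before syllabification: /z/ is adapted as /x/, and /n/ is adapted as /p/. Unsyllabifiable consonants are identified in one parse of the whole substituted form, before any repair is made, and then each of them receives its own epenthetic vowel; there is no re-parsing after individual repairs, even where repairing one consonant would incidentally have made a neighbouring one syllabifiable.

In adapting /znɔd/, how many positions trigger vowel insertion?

After substitution the input is /xpɔd/.
The unsyllabifiable consonants are /x/; each receives one epenthetic vowel.

1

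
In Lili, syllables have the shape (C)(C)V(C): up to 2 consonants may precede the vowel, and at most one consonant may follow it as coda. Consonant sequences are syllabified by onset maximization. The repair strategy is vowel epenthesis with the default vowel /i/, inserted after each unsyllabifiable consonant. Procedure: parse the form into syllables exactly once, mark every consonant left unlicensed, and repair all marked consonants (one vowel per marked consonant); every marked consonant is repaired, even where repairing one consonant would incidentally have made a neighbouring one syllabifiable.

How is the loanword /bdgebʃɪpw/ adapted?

Under (C)(C)V(C), the unsyllabifiable consonants are /b/, /w/ (at most one coda consonant is licensed; onsets may contain at most 2 consonants).
Inserting the epenthetic vowel yields /b/ → /bi/, /w/ → /wi/.

bidgebʃɪpwi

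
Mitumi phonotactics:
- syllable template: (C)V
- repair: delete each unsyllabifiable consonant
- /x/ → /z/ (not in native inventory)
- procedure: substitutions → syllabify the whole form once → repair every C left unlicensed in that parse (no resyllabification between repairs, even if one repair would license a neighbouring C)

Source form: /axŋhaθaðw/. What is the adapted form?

Substitution: /x/ → /z/, giving /azŋhaθaðw/.
Syllabifying with onset maximization leaves /z/, /ŋ/, /ð/, /w/ stranded (no codas are permitted; onsets are limited to one consonant).
Deleting the stranded consonants removes /z/, /ŋ/, /ð/, /w/.

ahaθa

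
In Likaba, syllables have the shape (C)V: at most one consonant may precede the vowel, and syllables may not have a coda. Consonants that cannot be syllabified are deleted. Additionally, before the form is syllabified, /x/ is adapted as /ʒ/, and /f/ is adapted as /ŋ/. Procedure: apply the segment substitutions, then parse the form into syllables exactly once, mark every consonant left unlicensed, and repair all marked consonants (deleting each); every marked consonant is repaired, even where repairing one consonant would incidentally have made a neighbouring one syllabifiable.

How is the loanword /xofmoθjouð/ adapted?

Substitution: /x/ → /ʒ/, /f/ → /ŋ/, giving /ʒoŋmoθjouð/.
Under (C)V, the unsyllabifiable consonants are /ŋ/, /θ/, /ð/ (no codas are permitted; onsets are limited to one consonant).
Deletion applies to /ŋ/, /θ/, /ð/.

ʒomojou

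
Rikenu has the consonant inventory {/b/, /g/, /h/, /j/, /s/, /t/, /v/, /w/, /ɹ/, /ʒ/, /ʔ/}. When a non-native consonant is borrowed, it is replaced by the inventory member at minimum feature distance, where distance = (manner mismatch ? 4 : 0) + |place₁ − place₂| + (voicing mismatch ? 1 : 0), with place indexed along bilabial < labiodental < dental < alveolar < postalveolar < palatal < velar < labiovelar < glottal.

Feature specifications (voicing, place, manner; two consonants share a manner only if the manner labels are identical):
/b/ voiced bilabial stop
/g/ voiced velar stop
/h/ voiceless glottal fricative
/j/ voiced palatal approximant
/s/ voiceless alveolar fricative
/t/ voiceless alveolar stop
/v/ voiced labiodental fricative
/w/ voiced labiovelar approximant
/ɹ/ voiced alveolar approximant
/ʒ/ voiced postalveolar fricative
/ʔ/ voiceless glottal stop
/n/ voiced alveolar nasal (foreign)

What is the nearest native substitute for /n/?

/ɹ/ is closest: manner differs (nasal→approximant, +4), place distance 0 (alveolar→alveolar), same voicing; total 4. Next closest is /s/ at distance 5.

ɹ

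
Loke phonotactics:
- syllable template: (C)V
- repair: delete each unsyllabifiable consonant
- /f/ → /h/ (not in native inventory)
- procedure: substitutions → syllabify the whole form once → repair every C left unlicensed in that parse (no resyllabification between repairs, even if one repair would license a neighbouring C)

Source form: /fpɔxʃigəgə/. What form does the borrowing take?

Substitution: /f/ → /h/, giving /hpɔxʃigəgə/.
The consonants /h/, /x/ cannot be parsed into a legal (C)V syllable (no codas are permitted; onsets are limited to one consonant).
Deletion applies to /h/, /x/.

pɔʃigəgə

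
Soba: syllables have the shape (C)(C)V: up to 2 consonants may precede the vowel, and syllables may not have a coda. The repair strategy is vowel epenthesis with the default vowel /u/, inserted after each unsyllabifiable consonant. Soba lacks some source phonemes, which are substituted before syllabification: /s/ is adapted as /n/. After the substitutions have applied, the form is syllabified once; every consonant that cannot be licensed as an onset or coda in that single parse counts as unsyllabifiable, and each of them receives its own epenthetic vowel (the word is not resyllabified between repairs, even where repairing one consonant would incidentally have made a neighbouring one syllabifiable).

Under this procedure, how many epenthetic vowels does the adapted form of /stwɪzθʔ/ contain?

4

After substitution the input is /ntwɪzθʔ/.
The unsyllabifiable consonants are /n/, /z/, /θ/, /ʔ/; each receives one epenthetic vowel.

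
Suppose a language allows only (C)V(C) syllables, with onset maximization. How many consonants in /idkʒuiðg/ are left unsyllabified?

Syllabifying with onset maximization leaves /k/, /g/ stranded (at most one coda consonant is licensed; onsets are limited to one consonant).

2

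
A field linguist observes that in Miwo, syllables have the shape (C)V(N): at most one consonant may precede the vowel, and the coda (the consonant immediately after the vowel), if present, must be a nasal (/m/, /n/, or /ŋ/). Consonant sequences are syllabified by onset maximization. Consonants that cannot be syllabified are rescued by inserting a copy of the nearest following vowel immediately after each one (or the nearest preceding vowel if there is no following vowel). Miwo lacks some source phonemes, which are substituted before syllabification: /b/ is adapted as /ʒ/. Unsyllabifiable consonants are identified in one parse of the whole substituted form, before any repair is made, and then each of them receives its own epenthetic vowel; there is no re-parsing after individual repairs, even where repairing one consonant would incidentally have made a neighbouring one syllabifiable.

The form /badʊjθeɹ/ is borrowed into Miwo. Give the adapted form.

Substitution: /b/ → /ʒ/, giving /ʒadʊjθeɹ/.
Under (C)V(N), the unsyllabifiable consonants are /j/, /ɹ/ (only a nasal (/m/, /n/, or /ŋ/) is licensed in coda position; onsets are limited to one consonant).
Inserting the epenthetic vowel yields /j/ → /je/, /ɹ/ → /ɹe/.

ʒadʊjeθeɹe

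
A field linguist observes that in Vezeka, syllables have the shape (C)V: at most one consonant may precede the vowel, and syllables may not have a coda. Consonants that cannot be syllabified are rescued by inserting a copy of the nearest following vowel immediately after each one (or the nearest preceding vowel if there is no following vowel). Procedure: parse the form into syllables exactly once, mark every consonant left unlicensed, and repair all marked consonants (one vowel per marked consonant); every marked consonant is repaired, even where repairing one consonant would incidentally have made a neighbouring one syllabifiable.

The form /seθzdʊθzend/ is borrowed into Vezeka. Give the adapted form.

The consonants /θ/, /z/, /θ/, /n/, /d/ cannot be parsed into a legal (C)V syllable (no codas are permitted; onsets are limited to one consonant).
Epenthesis after each stranded consonant: /θ/ → /θʊ/, /z/ → /zʊ/, /θ/ → /θe/, /n/ → /ne/, /d/ → /de/.

seθʊzʊdʊθezenede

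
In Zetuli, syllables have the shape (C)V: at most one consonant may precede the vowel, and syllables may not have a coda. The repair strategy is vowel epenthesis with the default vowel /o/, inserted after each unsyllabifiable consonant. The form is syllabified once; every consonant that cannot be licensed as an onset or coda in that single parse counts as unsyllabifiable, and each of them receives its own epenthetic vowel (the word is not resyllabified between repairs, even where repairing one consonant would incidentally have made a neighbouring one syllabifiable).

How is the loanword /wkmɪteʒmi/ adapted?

wokomɪteʒomi

Under (C)V, the unsyllabifiable consonants are /w/, /k/, /ʒ/ (no codas are permitted; onsets are limited to one consonant).
Inserting the epenthetic vowel yields /w/ → /wo/, /k/ → /ko/, /ʒ/ → /ʒo/.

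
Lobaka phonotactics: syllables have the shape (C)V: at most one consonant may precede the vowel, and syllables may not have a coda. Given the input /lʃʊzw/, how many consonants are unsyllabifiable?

3

Syllabifying with onset maximization leaves /l/, /z/, /w/ stranded (no codas are permitted; onsets are limited to one consonant).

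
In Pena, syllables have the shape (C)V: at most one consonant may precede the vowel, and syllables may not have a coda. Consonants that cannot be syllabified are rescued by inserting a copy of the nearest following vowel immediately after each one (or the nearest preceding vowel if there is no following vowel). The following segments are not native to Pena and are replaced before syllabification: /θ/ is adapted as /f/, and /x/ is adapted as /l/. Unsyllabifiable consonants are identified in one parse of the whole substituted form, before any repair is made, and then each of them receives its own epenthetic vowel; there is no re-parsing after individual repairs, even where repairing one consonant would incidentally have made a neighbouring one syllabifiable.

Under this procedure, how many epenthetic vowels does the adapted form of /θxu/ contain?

After substitution the input is /flu/.
The unsyllabifiable consonants are /f/; each receives one epenthetic vowel.

1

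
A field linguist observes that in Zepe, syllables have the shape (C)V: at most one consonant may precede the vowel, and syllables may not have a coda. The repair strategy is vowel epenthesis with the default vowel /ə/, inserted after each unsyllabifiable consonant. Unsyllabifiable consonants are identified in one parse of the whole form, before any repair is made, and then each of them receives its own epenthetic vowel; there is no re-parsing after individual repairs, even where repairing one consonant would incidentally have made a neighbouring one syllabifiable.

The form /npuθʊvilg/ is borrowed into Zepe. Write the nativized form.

nəpuθʊviləgə

Under (C)V, the unsyllabifiable consonants are /n/, /l/, /g/ (no codas are permitted; onsets are limited to one consonant).
Each unlicensed consonant becomes the onset of a new syllable: /n/ → /nə/, /l/ → /lə/, /g/ → /gə/.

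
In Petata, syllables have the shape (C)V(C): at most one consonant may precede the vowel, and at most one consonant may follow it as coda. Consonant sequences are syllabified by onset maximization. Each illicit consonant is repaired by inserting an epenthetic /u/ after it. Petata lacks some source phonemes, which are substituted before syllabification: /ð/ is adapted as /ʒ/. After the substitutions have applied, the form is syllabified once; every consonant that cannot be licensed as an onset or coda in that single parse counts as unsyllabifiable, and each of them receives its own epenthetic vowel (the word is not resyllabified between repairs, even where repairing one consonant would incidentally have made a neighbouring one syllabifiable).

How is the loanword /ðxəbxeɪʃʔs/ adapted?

Substitution: /ð/ → /ʒ/, giving /ʒxəbxeɪʃʔs/.
The consonants /ʒ/, /ʔ/, /s/ cannot be parsed into a legal (C)V(C) syllable (at most one coda consonant is licensed; onsets are limited to one consonant).
Each unlicensed consonant becomes the onset of a new syllable: /ʒ/ → /ʒu/, /ʔ/ → /ʔu/, /s/ → /su/.

ʒuxəbxeɪʃʔusu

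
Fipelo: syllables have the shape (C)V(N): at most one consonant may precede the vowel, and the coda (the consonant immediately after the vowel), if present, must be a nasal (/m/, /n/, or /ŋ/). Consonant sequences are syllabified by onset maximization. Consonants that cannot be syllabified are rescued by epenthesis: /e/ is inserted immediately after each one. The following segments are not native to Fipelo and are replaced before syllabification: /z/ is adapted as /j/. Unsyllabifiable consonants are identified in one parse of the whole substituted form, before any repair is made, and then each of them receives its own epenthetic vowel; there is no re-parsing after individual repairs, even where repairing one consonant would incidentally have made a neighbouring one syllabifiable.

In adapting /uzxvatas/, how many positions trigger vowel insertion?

After substitution the input is /ujxvatas/.
The unsyllabifiable consonants are /j/, /x/, /s/; each receives one epenthetic vowel.

3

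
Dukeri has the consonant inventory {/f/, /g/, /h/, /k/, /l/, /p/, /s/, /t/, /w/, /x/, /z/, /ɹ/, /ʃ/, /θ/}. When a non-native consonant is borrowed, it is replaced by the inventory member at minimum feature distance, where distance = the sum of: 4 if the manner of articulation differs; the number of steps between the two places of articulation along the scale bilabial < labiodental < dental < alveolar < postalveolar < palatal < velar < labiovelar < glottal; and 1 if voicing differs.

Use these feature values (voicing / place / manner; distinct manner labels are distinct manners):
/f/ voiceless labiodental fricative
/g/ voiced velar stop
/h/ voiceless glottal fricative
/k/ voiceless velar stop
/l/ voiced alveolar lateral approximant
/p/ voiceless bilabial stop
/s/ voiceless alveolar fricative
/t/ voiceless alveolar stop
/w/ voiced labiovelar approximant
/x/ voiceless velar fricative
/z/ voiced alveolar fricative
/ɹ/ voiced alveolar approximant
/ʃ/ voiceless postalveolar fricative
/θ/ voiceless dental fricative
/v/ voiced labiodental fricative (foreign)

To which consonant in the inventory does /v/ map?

/f/ is closest: same manner (fricative), place distance 0 (labiodental→labiodental), voicing differs (+1); total 1. Next closest is /z/ at distance 2.

f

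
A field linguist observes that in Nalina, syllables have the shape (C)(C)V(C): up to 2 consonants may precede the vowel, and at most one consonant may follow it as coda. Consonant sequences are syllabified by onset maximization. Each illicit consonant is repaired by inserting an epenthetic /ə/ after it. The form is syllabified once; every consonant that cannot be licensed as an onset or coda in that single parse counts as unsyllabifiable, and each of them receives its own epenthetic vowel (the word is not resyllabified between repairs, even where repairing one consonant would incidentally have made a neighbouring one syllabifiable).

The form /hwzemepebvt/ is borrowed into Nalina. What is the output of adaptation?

The consonants /h/, /v/, /t/ cannot be parsed into a legal (C)(C)V(C) syllable (at most one coda consonant is licensed; onsets may contain at most 2 consonants).
Inserting the epenthetic vowel yields /h/ → /hə/, /v/ → /və/, /t/ → /tə/.

həwzemepebvətə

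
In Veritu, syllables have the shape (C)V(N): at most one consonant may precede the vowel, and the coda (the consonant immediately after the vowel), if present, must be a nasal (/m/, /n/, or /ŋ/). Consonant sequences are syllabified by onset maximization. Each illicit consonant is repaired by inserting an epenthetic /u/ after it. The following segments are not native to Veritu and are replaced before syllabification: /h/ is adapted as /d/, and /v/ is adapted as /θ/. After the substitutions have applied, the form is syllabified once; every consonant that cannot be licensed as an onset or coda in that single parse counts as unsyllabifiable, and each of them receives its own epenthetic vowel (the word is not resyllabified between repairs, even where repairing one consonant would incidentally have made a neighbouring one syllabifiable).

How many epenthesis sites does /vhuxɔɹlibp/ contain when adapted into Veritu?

4

After substitution the input is /θduxɔɹlibp/.
The unsyllabifiable consonants are /θ/, /ɹ/, /b/, /p/; each receives one epenthetic vowel.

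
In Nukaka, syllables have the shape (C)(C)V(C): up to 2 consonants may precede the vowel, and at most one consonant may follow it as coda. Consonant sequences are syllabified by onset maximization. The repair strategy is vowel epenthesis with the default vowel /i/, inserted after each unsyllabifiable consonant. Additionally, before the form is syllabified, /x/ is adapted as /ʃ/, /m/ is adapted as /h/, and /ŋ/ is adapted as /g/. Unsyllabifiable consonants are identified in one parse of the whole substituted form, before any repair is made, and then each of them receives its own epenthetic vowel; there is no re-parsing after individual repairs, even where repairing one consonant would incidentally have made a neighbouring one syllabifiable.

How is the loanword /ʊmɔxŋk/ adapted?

Substitution: /m/ → /h/, /x/ → /ʃ/, /ŋ/ → /g/, giving /ʊhɔʃgk/.
The consonants /g/, /k/ cannot be parsed into a legal (C)(C)V(C) syllable (at most one coda consonant is licensed; onsets may contain at most 2 consonants).
Epenthesis after each stranded consonant: /g/ → /gi/, /k/ → /ki/.

ʊhɔʃgiki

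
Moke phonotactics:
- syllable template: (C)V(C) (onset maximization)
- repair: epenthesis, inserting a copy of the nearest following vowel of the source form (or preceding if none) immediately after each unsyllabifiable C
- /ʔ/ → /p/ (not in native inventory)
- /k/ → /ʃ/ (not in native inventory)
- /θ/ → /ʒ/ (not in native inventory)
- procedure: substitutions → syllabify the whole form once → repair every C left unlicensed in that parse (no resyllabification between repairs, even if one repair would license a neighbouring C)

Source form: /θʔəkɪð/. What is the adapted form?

Substitution: /θ/ → /ʒ/, /ʔ/ → /p/, /k/ → /ʃ/, giving /ʒpəʃɪð/.
Syllabifying with onset maximization leaves /ʒ/ stranded (at most one coda consonant is licensed; onsets are limited to one consonant).
Inserting the epenthetic vowel yields /ʒ/ → /ʒə/.

ʒəpəʃɪð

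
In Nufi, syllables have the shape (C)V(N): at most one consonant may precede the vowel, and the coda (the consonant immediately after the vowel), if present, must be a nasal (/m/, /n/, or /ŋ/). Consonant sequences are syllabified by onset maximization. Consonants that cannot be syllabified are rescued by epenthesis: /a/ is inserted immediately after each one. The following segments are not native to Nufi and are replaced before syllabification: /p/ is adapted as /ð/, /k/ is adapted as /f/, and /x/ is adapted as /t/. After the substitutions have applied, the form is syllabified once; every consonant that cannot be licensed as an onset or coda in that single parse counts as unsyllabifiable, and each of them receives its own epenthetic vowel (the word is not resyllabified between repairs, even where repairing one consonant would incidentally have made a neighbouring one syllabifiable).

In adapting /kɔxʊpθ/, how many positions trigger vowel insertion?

2

After substitution the input is /fɔtʊðθ/.
The unsyllabifiable consonants are /ð/, /θ/; each receives one epenthetic vowel.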